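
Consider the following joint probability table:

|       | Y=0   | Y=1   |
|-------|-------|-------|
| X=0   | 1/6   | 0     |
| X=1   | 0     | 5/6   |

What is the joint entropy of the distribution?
H(X,Y) = -Σ P(X,Y) log₂ P(X,Y), summed over the non-zero cells:
H(X,Y) = -[(1/6)·log₂(1/6) + (5/6)·log₂(5/6)]
  = 0.4308 + 0.2192
  = 0.6500 bits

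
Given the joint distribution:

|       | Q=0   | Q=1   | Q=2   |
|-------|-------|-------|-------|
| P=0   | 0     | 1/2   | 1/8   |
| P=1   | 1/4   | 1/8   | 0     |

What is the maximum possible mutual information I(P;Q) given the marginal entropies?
The upper bound on mutual information is I(P;Q) ≤ min(H(P), H(Q)).

Marginal P(P) (row sums):
  P(P=0) = 0 + 1/2 + 1/8 = 5/8
  P(P=1) = 1/4 + 1/8 + 0 = 3/8
Marginal P(Q) (column sums):
  P(Q=0) = 0 + 1/4 = 1/4
  P(Q=1) = 1/2 + 1/8 = 5/8
  P(Q=2) = 1/8 + 0 = 1/8

H(P) = -[(5/8)·log₂(5/8) + (3/8)·log₂(3/8)]
  = 0.4238 + 0.5306
  = 0.9544 bits
H(Q) = -[(1/4)·log₂(1/4) + (5/8)·log₂(5/8) + (1/8)·log₂(1/8)]
  = 0.5000 + 0.4238 + 0.3750
  = 1.2988 bits

Maximum possible I(P;Q) = min(0.9544, 1.2988) = 0.9544 bits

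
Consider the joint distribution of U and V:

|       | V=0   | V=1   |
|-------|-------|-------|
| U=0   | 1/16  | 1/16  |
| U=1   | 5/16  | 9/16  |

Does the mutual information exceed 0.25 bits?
Marginal P(U) (row sums):
  P(U=0) = 1/16 + 1/16 = 1/8
  P(U=1) = 5/16 + 9/16 = 7/8
Marginal P(V) (column sums):
  P(V=0) = 1/16 + 5/16 = 3/8
  P(V=1) = 1/16 + 9/16 = 5/8

H(U) = -[(1/8)·log₂(1/8) + (7/8)·log₂(7/8)]
  = 0.3750 + 0.1686
  = 0.5436 bits
H(V) = -[(3/8)·log₂(3/8) + (5/8)·log₂(5/8)]
  = 0.5306 + 0.4238
  = 0.9544 bits
H(U,V) = -[(1/16)·log₂(1/16) + (1/16)·log₂(1/16) + (5/16)·log₂(5/16) + (9/16)·log₂(9/16)]
  = 0.2500 + 0.2500 + 0.5244 + 0.4669
  = 1.4913 bits

I(U;V) = H(U) + H(V) - H(U,V)
  = 0.5436 + 0.9544 - 1.4913
  = 0.0067 bits

No. I(U;V) = 0.0067 bits, which is ≤ 0.25 bits.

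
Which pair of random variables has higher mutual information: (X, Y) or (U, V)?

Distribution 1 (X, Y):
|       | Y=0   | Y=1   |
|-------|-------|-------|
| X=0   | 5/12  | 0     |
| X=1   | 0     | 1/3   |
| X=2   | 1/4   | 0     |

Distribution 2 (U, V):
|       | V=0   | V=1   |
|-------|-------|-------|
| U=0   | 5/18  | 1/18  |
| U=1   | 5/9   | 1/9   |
Distribution 1 (X, Y):
Marginal P(X) (row sums):
  P(X=0) = 5/12 + 0 = 5/12
  P(X=1) = 0 + 1/3 = 1/3
  P(X=2) = 1/4 + 0 = 1/4
Marginal P(Y) (column sums):
  P(Y=0) = 5/12 + 0 + 1/4 = 2/3
  P(Y=1) = 0 + 1/3 + 0 = 1/3

H(X) = -[(5/12)·log₂(5/12) + (1/3)·log₂(1/3) + (1/4)·log₂(1/4)]
  = 0.5263 + 0.5283 + 0.5000
  = 1.5546 bits
H(Y) = -[(2/3)·log₂(2/3) + (1/3)·log₂(1/3)]
  = 0.3900 + 0.5283
  = 0.9183 bits
H(X,Y) = -[(5/12)·log₂(5/12) + (1/3)·log₂(1/3) + (1/4)·log₂(1/4)]
  = 0.5263 + 0.5283 + 0.5000
  = 1.5546 bits

I(X;Y) = H(X) + H(Y) - H(X,Y)
  = 1.5546 + 0.9183 - 1.5546
  = 0.9183 bits

Distribution 2 (U, V):
Marginal P(U) (row sums):
  P(U=0) = 5/18 + 1/18 = 1/3
  P(U=1) = 5/9 + 1/9 = 2/3
Marginal P(V) (column sums):
  P(V=0) = 5/18 + 5/9 = 5/6
  P(V=1) = 1/18 + 1/9 = 1/6

H(U) = -[(1/3)·log₂(1/3) + (2/3)·log₂(2/3)]
  = 0.5283 + 0.3900
  = 0.9183 bits
H(V) = -[(5/6)·log₂(5/6) + (1/6)·log₂(1/6)]
  = 0.2192 + 0.4308
  = 0.6500 bits
H(U,V) = -[(5/18)·log₂(5/18) + (1/18)·log₂(1/18) + (5/9)·log₂(5/9) + (1/9)·log₂(1/9)]
  = 0.5133 + 0.2317 + 0.4711 + 0.3522
  = 1.5683 bits

I(U;V) = H(U) + H(V) - H(U,V)
  = 0.9183 + 0.6500 - 1.5683
  = 0.0000 bits

I(X;Y) = 0.9183 bits > I(U;V) = 0.0000 bits, so (X, Y) has the higher mutual information (stronger dependence).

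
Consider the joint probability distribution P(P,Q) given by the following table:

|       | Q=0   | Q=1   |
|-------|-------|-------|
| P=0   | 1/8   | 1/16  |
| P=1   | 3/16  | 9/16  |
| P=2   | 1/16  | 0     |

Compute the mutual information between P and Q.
Marginal P(P) (row sums):
  P(P=0) = 1/8 + 1/16 = 3/16
  P(P=1) = 3/16 + 9/16 = 3/4
  P(P=2) = 1/16 + 0 = 1/16
Marginal P(Q) (column sums):
  P(Q=0) = 1/8 + 3/16 + 1/16 = 3/8
  P(Q=1) = 1/16 + 9/16 + 0 = 5/8

H(P) = -[(3/16)·log₂(3/16) + (3/4)·log₂(3/4) + (1/16)·log₂(1/16)]
  = 0.4528 + 0.3113 + 0.2500
  = 1.0141 bits
H(Q) = -[(3/8)·log₂(3/8) + (5/8)·log₂(5/8)]
  = 0.5306 + 0.4238
  = 0.9544 bits
H(P,Q) = -[(1/8)·log₂(1/8) + (1/16)·log₂(1/16) + (3/16)·log₂(3/16) + (9/16)·log₂(9/16) + (1/16)·log₂(1/16)]
  = 0.3750 + 0.2500 + 0.4528 + 0.4669 + 0.2500
  = 1.7947 bits

I(P;Q) = H(P) + H(Q) - H(P,Q)
  = 1.0141 + 0.9544 - 1.7947
  = 0.1738 bits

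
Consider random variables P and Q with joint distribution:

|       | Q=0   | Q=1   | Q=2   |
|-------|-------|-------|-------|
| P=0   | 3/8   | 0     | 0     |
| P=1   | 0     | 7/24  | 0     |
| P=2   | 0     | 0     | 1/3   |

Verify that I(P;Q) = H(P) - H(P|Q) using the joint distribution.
Left side, from I(P;Q) = H(P) + H(Q) - H(P,Q):
Marginal P(P) (row sums):
  P(P=0) = 3/8 + 0 + 0 = 3/8
  P(P=1) = 0 + 7/24 + 0 = 7/24
  P(P=2) = 0 + 0 + 1/3 = 1/3
Marginal P(Q) (column sums):
  P(Q=0) = 3/8 + 0 + 0 = 3/8
  P(Q=1) = 0 + 7/24 + 0 = 7/24
  P(Q=2) = 0 + 0 + 1/3 = 1/3

H(P) = -[(3/8)·log₂(3/8) + (7/24)·log₂(7/24) + (1/3)·log₂(1/3)]
  = 0.5306 + 0.5185 + 0.5283
  = 1.5774 bits
H(Q) = -[(3/8)·log₂(3/8) + (7/24)·log₂(7/24) + (1/3)·log₂(1/3)]
  = 0.5306 + 0.5185 + 0.5283
  = 1.5774 bits
H(P,Q) = -[(3/8)·log₂(3/8) + (7/24)·log₂(7/24) + (1/3)·log₂(1/3)]
  = 0.5306 + 0.5185 + 0.5283
  = 1.5774 bits

I(P;Q) = H(P) + H(Q) - H(P,Q)
  = 1.5774 + 1.5774 - 1.5774
  = 1.5774 bits

Right side, with H(P|Q) computed directly from the conditional probabilities:
H(P|Q) = -Σ P(P,Q)·log₂ P(P|Q), where P(P|Q) = P(P,Q) / P(Q)
  (cells with P(P,Q) = 0 contribute 0)
  (P=0,Q=0): P(P|Q) = (3/8)/(3/8) = 1;  -(3/8)·log₂(1) = 0.0000
  (P=1,Q=1): P(P|Q) = (7/24)/(7/24) = 1;  -(7/24)·log₂(1) = 0.0000
  (P=2,Q=2): P(P|Q) = (1/3)/(1/3) = 1;  -(1/3)·log₂(1) = 0.0000
H(P|Q) = 0.0000 + 0.0000 + 0.0000
  = 0.0000 bits
H(P) - H(P|Q) = 1.5774 - 0.0000 = 1.5774 bits

Both sides equal 1.5774 bits, so I(P;Q) = H(P) - H(P|Q) ✓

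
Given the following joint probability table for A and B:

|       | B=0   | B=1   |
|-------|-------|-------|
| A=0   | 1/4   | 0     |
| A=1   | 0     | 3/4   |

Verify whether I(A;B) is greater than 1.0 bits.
Marginal P(A) (row sums):
  P(A=0) = 1/4 + 0 = 1/4
  P(A=1) = 0 + 3/4 = 3/4
Marginal P(B) (column sums):
  P(B=0) = 1/4 + 0 = 1/4
  P(B=1) = 0 + 3/4 = 3/4

H(A) = -[(1/4)·log₂(1/4) + (3/4)·log₂(3/4)]
  = 0.5000 + 0.3113
  = 0.8113 bits
H(B) = -[(1/4)·log₂(1/4) + (3/4)·log₂(3/4)]
  = 0.5000 + 0.3113
  = 0.8113 bits
H(A,B) = -[(1/4)·log₂(1/4) + (3/4)·log₂(3/4)]
  = 0.5000 + 0.3113
  = 0.8113 bits

I(A;B) = H(A) + H(B) - H(A,B)
  = 0.8113 + 0.8113 - 0.8113
  = 0.8113 bits

No. I(A;B) = 0.8113 bits, which is ≤ 1.0 bits.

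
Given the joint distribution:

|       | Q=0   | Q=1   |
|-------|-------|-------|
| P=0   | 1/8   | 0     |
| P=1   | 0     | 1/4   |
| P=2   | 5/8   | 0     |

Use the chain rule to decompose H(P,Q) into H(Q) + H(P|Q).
By the chain rule: H(P,Q) = H(Q) + H(P|Q)

Marginal P(Q) (column sums):
  P(Q=0) = 1/8 + 0 + 5/8 = 3/4
  P(Q=1) = 0 + 1/4 + 0 = 1/4
H(Q) = -[(3/4)·log₂(3/4) + (1/4)·log₂(1/4)]
  = 0.3113 + 0.5000
  = 0.8113 bits
H(P|Q) = -Σ P(P,Q)·log₂ P(P|Q), where P(P|Q) = P(P,Q) / P(Q)
  (cells with P(P,Q) = 0 contribute 0)
  (P=0,Q=0): P(P|Q) = (1/8)/(3/4) = 1/6;  -(1/8)·log₂(1/6) = 0.3231
  (P=1,Q=1): P(P|Q) = (1/4)/(1/4) = 1;  -(1/4)·log₂(1) = 0.0000
  (P=2,Q=0): P(P|Q) = (5/8)/(3/4) = 5/6;  -(5/8)·log₂(5/6) = 0.1644
H(P|Q) = 0.3231 + 0.0000 + 0.1644
  = 0.4875 bits

H(P,Q) = H(Q) + H(P|Q) = 0.8113 + 0.4875 = 1.2988 bits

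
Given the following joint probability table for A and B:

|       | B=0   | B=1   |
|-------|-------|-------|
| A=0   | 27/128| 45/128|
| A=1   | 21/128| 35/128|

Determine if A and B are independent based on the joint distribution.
Marginal P(A) (row sums):
  P(A=0) = 27/128 + 45/128 = 9/16
  P(A=1) = 21/128 + 35/128 = 7/16
Marginal P(B) (column sums):
  P(B=0) = 27/128 + 21/128 = 3/8
  P(B=1) = 45/128 + 35/128 = 5/8

A and B are independent iff P(A=i,B=j) = P(A=i)·P(B=j) for every cell.
  P(A=0)·P(B=0) = 9/16 × 3/8 = 27/128 = P(A=0,B=0) ✓
  P(A=0)·P(B=1) = 9/16 × 5/8 = 45/128 = P(A=0,B=1) ✓
  P(A=1)·P(B=0) = 7/16 × 3/8 = 21/128 = P(A=1,B=0) ✓
  P(A=1)·P(B=1) = 7/16 × 5/8 = 35/128 = P(A=1,B=1) ✓

Yes, A and B are independent: every cell factors, so I(A;B) = 0 bits.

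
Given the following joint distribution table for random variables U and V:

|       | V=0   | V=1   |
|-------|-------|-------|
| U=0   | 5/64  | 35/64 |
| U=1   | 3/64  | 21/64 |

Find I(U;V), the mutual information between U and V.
Marginal P(U) (row sums):
  P(U=0) = 5/64 + 35/64 = 5/8
  P(U=1) = 3/64 + 21/64 = 3/8
Marginal P(V) (column sums):
  P(V=0) = 5/64 + 3/64 = 1/8
  P(V=1) = 35/64 + 21/64 = 7/8

H(U) = -[(5/8)·log₂(5/8) + (3/8)·log₂(3/8)]
  = 0.4238 + 0.5306
  = 0.9544 bits
H(V) = -[(1/8)·log₂(1/8) + (7/8)·log₂(7/8)]
  = 0.3750 + 0.1686
  = 0.5436 bits
H(U,V) = -[(5/64)·log₂(5/64) + (35/64)·log₂(35/64) + (3/64)·log₂(3/64) + (21/64)·log₂(21/64)]
  = 0.2873 + 0.4762 + 0.2070 + 0.5275
  = 1.4980 bits

I(U;V) = H(U) + H(V) - H(U,V)
  = 0.9544 + 0.5436 - 1.4980
  = 0.0000 bits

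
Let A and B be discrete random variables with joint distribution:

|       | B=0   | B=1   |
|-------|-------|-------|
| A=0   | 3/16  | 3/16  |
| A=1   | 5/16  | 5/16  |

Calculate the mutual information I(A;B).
Marginal P(A) (row sums):
  P(A=0) = 3/16 + 3/16 = 3/8
  P(A=1) = 5/16 + 5/16 = 5/8
Marginal P(B) (column sums):
  P(B=0) = 3/16 + 5/16 = 1/2
  P(B=1) = 3/16 + 5/16 = 1/2

H(A) = -[(3/8)·log₂(3/8) + (5/8)·log₂(5/8)]
  = 0.5306 + 0.4238
  = 0.9544 bits
H(B) = -[(1/2)·log₂(1/2) + (1/2)·log₂(1/2)]
  = 0.5000 + 0.5000
  = 1.0000 bits
H(A,B) = -[(3/16)·log₂(3/16) + (3/16)·log₂(3/16) + (5/16)·log₂(5/16) + (5/16)·log₂(5/16)]
  = 0.4528 + 0.4528 + 0.5244 + 0.5244
  = 1.9544 bits

I(A;B) = H(A) + H(B) - H(A,B)
  = 0.9544 + 1.0000 - 1.9544
  = 0.0000 bits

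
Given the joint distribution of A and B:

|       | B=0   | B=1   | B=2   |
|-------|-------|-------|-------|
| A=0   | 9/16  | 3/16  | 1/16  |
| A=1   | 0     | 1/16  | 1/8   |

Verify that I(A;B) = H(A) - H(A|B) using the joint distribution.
Left side, from I(A;B) = H(A) + H(B) - H(A,B):
Marginal P(A) (row sums):
  P(A=0) = 9/16 + 3/16 + 1/16 = 13/16
  P(A=1) = 0 + 1/16 + 1/8 = 3/16
Marginal P(B) (column sums):
  P(B=0) = 9/16 + 0 = 9/16
  P(B=1) = 3/16 + 1/16 = 1/4
  P(B=2) = 1/16 + 1/8 = 3/16

H(A) = -[(13/16)·log₂(13/16) + (3/16)·log₂(3/16)]
  = 0.2434 + 0.4528
  = 0.6962 bits
H(B) = -[(9/16)·log₂(9/16) + (1/4)·log₂(1/4) + (3/16)·log₂(3/16)]
  = 0.4669 + 0.5000 + 0.4528
  = 1.4197 bits
H(A,B) = -[(9/16)·log₂(9/16) + (3/16)·log₂(3/16) + (1/16)·log₂(1/16) + (1/16)·log₂(1/16) + (1/8)·log₂(1/8)]
  = 0.4669 + 0.4528 + 0.2500 + 0.2500 + 0.3750
  = 1.7947 bits

I(A;B) = H(A) + H(B) - H(A,B)
  = 0.6962 + 1.4197 - 1.7947
  = 0.3212 bits

Right side, with H(A|B) computed directly from the conditional probabilities:
H(A|B) = -Σ P(A,B)·log₂ P(A|B), where P(A|B) = P(A,B) / P(B)
  (cells with P(A,B) = 0 contribute 0)
  (A=0,B=0): P(A|B) = (9/16)/(9/16) = 1;  -(9/16)·log₂(1) = 0.0000
  (A=0,B=1): P(A|B) = (3/16)/(1/4) = 3/4;  -(3/16)·log₂(3/4) = 0.0778
  (A=0,B=2): P(A|B) = (1/16)/(3/16) = 1/3;  -(1/16)·log₂(1/3) = 0.0991
  (A=1,B=1): P(A|B) = (1/16)/(1/4) = 1/4;  -(1/16)·log₂(1/4) = 0.1250
  (A=1,B=2): P(A|B) = (1/8)/(3/16) = 2/3;  -(1/8)·log₂(2/3) = 0.0731
H(A|B) = 0.0000 + 0.0778 + 0.0991 + 0.1250 + 0.0731
  = 0.3750 bits
H(A) - H(A|B) = 0.6962 - 0.3750 = 0.3212 bits

Both sides equal 0.3212 bits, so I(A;B) = H(A) - H(A|B) ✓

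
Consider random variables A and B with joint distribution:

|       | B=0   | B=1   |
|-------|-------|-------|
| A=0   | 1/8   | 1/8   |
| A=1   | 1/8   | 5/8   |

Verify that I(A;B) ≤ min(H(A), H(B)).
Marginal P(A) (row sums):
  P(A=0) = 1/8 + 1/8 = 1/4
  P(A=1) = 1/8 + 5/8 = 3/4
Marginal P(B) (column sums):
  P(B=0) = 1/8 + 1/8 = 1/4
  P(B=1) = 1/8 + 5/8 = 3/4

H(A) = -[(1/4)·log₂(1/4) + (3/4)·log₂(3/4)]
  = 0.5000 + 0.3113
  = 0.8113 bits
H(B) = -[(1/4)·log₂(1/4) + (3/4)·log₂(3/4)]
  = 0.5000 + 0.3113
  = 0.8113 bits
H(A,B) = -[(1/8)·log₂(1/8) + (1/8)·log₂(1/8) + (1/8)·log₂(1/8) + (5/8)·log₂(5/8)]
  = 0.3750 + 0.3750 + 0.3750 + 0.4238
  = 1.5488 bits

I(A;B) = H(A) + H(B) - H(A,B)
  = 0.8113 + 0.8113 - 1.5488
  = 0.0738 bits

min(H(A), H(B)) = min(0.8113, 0.8113) = 0.8113 bits
Since 0.0738 ≤ 0.8113, the bound is satisfied ✓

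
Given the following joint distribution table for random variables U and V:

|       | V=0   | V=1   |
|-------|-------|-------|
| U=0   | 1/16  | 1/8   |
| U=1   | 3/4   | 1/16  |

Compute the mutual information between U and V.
Marginal P(U) (row sums):
  P(U=0) = 1/16 + 1/8 = 3/16
  P(U=1) = 3/4 + 1/16 = 13/16
Marginal P(V) (column sums):
  P(V=0) = 1/16 + 3/4 = 13/16
  P(V=1) = 1/8 + 1/16 = 3/16

H(U) = -[(3/16)·log₂(3/16) + (13/16)·log₂(13/16)]
  = 0.4528 + 0.2434
  = 0.6962 bits
H(V) = -[(13/16)·log₂(13/16) + (3/16)·log₂(3/16)]
  = 0.2434 + 0.4528
  = 0.6962 bits
H(U,V) = -[(1/16)·log₂(1/16) + (1/8)·log₂(1/8) + (3/4)·log₂(3/4) + (1/16)·log₂(1/16)]
  = 0.2500 + 0.3750 + 0.3113 + 0.2500
  = 1.1863 bits

I(U;V) = H(U) + H(V) - H(U,V)
  = 0.6962 + 0.6962 - 1.1863
  = 0.2061 bits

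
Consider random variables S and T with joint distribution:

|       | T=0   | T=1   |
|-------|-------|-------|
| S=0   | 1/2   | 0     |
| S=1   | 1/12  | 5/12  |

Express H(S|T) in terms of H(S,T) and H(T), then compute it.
H(S|T) = H(S,T) - H(T)

Marginal P(T) (column sums):
  P(T=0) = 1/2 + 1/12 = 7/12
  P(T=1) = 0 + 5/12 = 5/12

H(S,T) = -[(1/2)·log₂(1/2) + (1/12)·log₂(1/12) + (5/12)·log₂(5/12)]
  = 0.5000 + 0.2987 + 0.5263
  = 1.3250 bits
H(T) = -[(7/12)·log₂(7/12) + (5/12)·log₂(5/12)]
  = 0.4536 + 0.5263
  = 0.9799 bits

H(S|T) = 1.3250 - 0.9799 = 0.3451 bits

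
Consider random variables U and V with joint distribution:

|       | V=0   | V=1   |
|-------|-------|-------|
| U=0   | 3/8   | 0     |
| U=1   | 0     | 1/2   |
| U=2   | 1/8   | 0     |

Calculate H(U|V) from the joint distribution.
Marginal P(V) (column sums):
  P(V=0) = 3/8 + 0 + 1/8 = 1/2
  P(V=1) = 0 + 1/2 + 0 = 1/2

H(U|V) = -Σ P(U,V)·log₂ P(U|V), where P(U|V) = P(U,V) / P(V)
  (cells with P(U,V) = 0 contribute 0)
  (U=0,V=0): P(U|V) = (3/8)/(1/2) = 3/4;  -(3/8)·log₂(3/4) = 0.1556
  (U=1,V=1): P(U|V) = (1/2)/(1/2) = 1;  -(1/2)·log₂(1) = 0.0000
  (U=2,V=0): P(U|V) = (1/8)/(1/2) = 1/4;  -(1/8)·log₂(1/4) = 0.2500
H(U|V) = 0.1556 + 0.0000 + 0.2500
  = 0.4056 bits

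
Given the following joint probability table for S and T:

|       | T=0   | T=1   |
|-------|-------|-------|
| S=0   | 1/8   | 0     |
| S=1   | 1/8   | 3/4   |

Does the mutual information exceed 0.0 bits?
Marginal P(S) (row sums):
  P(S=0) = 1/8 + 0 = 1/8
  P(S=1) = 1/8 + 3/4 = 7/8
Marginal P(T) (column sums):
  P(T=0) = 1/8 + 1/8 = 1/4
  P(T=1) = 0 + 3/4 = 3/4

H(S) = -[(1/8)·log₂(1/8) + (7/8)·log₂(7/8)]
  = 0.3750 + 0.1686
  = 0.5436 bits
H(T) = -[(1/4)·log₂(1/4) + (3/4)·log₂(3/4)]
  = 0.5000 + 0.3113
  = 0.8113 bits
H(S,T) = -[(1/8)·log₂(1/8) + (1/8)·log₂(1/8) + (3/4)·log₂(3/4)]
  = 0.3750 + 0.3750 + 0.3113
  = 1.0613 bits

I(S;T) = H(S) + H(T) - H(S,T)
  = 0.5436 + 0.8113 - 1.0613
  = 0.2936 bits

Yes. I(S;T) = 0.2936 bits, which is > 0.0 bits.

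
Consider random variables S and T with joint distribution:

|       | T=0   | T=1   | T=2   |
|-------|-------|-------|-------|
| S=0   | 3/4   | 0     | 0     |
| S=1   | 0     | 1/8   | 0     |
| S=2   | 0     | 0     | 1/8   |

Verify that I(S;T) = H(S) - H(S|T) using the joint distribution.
Left side, from I(S;T) = H(S) + H(T) - H(S,T):
Marginal P(S) (row sums):
  P(S=0) = 3/4 + 0 + 0 = 3/4
  P(S=1) = 0 + 1/8 + 0 = 1/8
  P(S=2) = 0 + 0 + 1/8 = 1/8
Marginal P(T) (column sums):
  P(T=0) = 3/4 + 0 + 0 = 3/4
  P(T=1) = 0 + 1/8 + 0 = 1/8
  P(T=2) = 0 + 0 + 1/8 = 1/8

H(S) = -[(3/4)·log₂(3/4) + (1/8)·log₂(1/8) + (1/8)·log₂(1/8)]
  = 0.3113 + 0.3750 + 0.3750
  = 1.0613 bits
H(T) = -[(3/4)·log₂(3/4) + (1/8)·log₂(1/8) + (1/8)·log₂(1/8)]
  = 0.3113 + 0.3750 + 0.3750
  = 1.0613 bits
H(S,T) = -[(3/4)·log₂(3/4) + (1/8)·log₂(1/8) + (1/8)·log₂(1/8)]
  = 0.3113 + 0.3750 + 0.3750
  = 1.0613 bits

I(S;T) = H(S) + H(T) - H(S,T)
  = 1.0613 + 1.0613 - 1.0613
  = 1.0613 bits

Right side, with H(S|T) computed directly from the conditional probabilities:
H(S|T) = -Σ P(S,T)·log₂ P(S|T), where P(S|T) = P(S,T) / P(T)
  (cells with P(S,T) = 0 contribute 0)
  (S=0,T=0): P(S|T) = (3/4)/(3/4) = 1;  -(3/4)·log₂(1) = 0.0000
  (S=1,T=1): P(S|T) = (1/8)/(1/8) = 1;  -(1/8)·log₂(1) = 0.0000
  (S=2,T=2): P(S|T) = (1/8)/(1/8) = 1;  -(1/8)·log₂(1) = 0.0000
H(S|T) = 0.0000 + 0.0000 + 0.0000
  = 0.0000 bits
H(S) - H(S|T) = 1.0613 - 0.0000 = 1.0613 bits

Both sides equal 1.0613 bits, so I(S;T) = H(S) - H(S|T) ✓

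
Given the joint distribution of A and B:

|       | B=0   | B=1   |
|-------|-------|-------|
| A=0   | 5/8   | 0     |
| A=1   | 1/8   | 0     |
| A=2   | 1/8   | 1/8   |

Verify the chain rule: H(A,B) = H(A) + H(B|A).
Left side:
H(A,B) = -[(5/8)·log₂(5/8) + (1/8)·log₂(1/8) + (1/8)·log₂(1/8) + (1/8)·log₂(1/8)]
  = 0.4238 + 0.3750 + 0.3750 + 0.3750
  = 1.5488 bits

Right side:
Marginal P(A) (row sums):
  P(A=0) = 5/8 + 0 = 5/8
  P(A=1) = 1/8 + 0 = 1/8
  P(A=2) = 1/8 + 1/8 = 1/4
H(A) = -[(5/8)·log₂(5/8) + (1/8)·log₂(1/8) + (1/4)·log₂(1/4)]
  = 0.4238 + 0.3750 + 0.5000
  = 1.2988 bits
H(B|A) = -Σ P(A,B)·log₂ P(B|A), where P(B|A) = P(A,B) / P(A)
  (cells with P(A,B) = 0 contribute 0)
  (A=0,B=0): P(B|A) = (5/8)/(5/8) = 1;  -(5/8)·log₂(1) = 0.0000
  (A=1,B=0): P(B|A) = (1/8)/(1/8) = 1;  -(1/8)·log₂(1) = 0.0000
  (A=2,B=0): P(B|A) = (1/8)/(1/4) = 1/2;  -(1/8)·log₂(1/2) = 0.1250
  (A=2,B=1): P(B|A) = (1/8)/(1/4) = 1/2;  -(1/8)·log₂(1/2) = 0.1250
H(B|A) = 0.0000 + 0.0000 + 0.1250 + 0.1250
  = 0.2500 bits
H(A) + H(B|A) = 1.2988 + 0.2500 = 1.5488 bits

Both sides equal 1.5488 bits, so the chain rule holds ✓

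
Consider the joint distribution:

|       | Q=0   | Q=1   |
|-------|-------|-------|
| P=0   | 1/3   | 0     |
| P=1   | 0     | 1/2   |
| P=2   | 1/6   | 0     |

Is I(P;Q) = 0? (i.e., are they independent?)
Marginal P(P) (row sums):
  P(P=0) = 1/3 + 0 = 1/3
  P(P=1) = 0 + 1/2 = 1/2
  P(P=2) = 1/6 + 0 = 1/6
Marginal P(Q) (column sums):
  P(Q=0) = 1/3 + 0 + 1/6 = 1/2
  P(Q=1) = 0 + 1/2 + 0 = 1/2

P and Q are independent iff P(P=i,Q=j) = P(P=i)·P(Q=j) for every cell.
  P(P=0)·P(Q=0) = 1/3 × 1/2 = 1/6, but P(P=0,Q=0) = 1/3 ✗

No, P and Q are not independent. Quantitatively, I(P;Q) > 0:

H(P) = -[(1/3)·log₂(1/3) + (1/2)·log₂(1/2) + (1/6)·log₂(1/6)]
  = 0.5283 + 0.5000 + 0.4308
  = 1.4591 bits
H(Q) = -[(1/2)·log₂(1/2) + (1/2)·log₂(1/2)]
  = 0.5000 + 0.5000
  = 1.0000 bits
H(P,Q) = -[(1/3)·log₂(1/3) + (1/2)·log₂(1/2) + (1/6)·log₂(1/6)]
  = 0.5283 + 0.5000 + 0.4308
  = 1.4591 bits
I(P;Q) = H(P) + H(Q) - H(P,Q) = 1.4591 + 1.0000 - 1.4591 = 1.0000 bits > 0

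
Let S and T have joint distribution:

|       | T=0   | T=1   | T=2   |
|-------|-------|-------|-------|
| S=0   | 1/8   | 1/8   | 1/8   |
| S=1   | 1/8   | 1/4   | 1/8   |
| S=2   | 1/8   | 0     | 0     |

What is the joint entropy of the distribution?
H(S,T) = -Σ P(S,T) log₂ P(S,T), summed over the non-zero cells:
H(S,T) = -[(1/8)·log₂(1/8) + (1/8)·log₂(1/8) + (1/8)·log₂(1/8) + (1/8)·log₂(1/8) + (1/4)·log₂(1/4) + (1/8)·log₂(1/8) + (1/8)·log₂(1/8)]
  = 0.3750 + 0.3750 + 0.3750 + 0.3750 + 0.5000 + 0.3750 + 0.3750
  = 2.7500 bits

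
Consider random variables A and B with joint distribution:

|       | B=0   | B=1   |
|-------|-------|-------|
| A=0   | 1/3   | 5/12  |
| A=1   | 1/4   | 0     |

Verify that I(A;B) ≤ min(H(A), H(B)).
Marginal P(A) (row sums):
  P(A=0) = 1/3 + 5/12 = 3/4
  P(A=1) = 1/4 + 0 = 1/4
Marginal P(B) (column sums):
  P(B=0) = 1/3 + 1/4 = 7/12
  P(B=1) = 5/12 + 0 = 5/12

H(A) = -[(3/4)·log₂(3/4) + (1/4)·log₂(1/4)]
  = 0.3113 + 0.5000
  = 0.8113 bits
H(B) = -[(7/12)·log₂(7/12) + (5/12)·log₂(5/12)]
  = 0.4536 + 0.5263
  = 0.9799 bits
H(A,B) = -[(1/3)·log₂(1/3) + (5/12)·log₂(5/12) + (1/4)·log₂(1/4)]
  = 0.5283 + 0.5263 + 0.5000
  = 1.5546 bits

I(A;B) = H(A) + H(B) - H(A,B)
  = 0.8113 + 0.9799 - 1.5546
  = 0.2366 bits

min(H(A), H(B)) = min(0.8113, 0.9799) = 0.8113 bits
Since 0.2366 ≤ 0.8113, the bound is satisfied ✓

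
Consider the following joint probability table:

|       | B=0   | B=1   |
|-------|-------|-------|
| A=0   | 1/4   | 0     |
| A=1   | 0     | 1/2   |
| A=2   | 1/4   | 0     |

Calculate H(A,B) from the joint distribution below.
H(A,B) = -Σ P(A,B) log₂ P(A,B), summed over the non-zero cells:
H(A,B) = -[(1/4)·log₂(1/4) + (1/2)·log₂(1/2) + (1/4)·log₂(1/4)]
  = 0.5000 + 0.5000 + 0.5000
  = 1.5000 bits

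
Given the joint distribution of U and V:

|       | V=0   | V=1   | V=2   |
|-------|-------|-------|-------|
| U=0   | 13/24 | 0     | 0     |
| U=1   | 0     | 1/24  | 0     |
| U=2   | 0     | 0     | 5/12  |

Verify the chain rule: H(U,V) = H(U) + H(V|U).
Left side:
H(U,V) = -[(13/24)·log₂(13/24) + (1/24)·log₂(1/24) + (5/12)·log₂(5/12)]
  = 0.4791 + 0.1910 + 0.5263
  = 1.1964 bits

Right side:
Marginal P(U) (row sums):
  P(U=0) = 13/24 + 0 + 0 = 13/24
  P(U=1) = 0 + 1/24 + 0 = 1/24
  P(U=2) = 0 + 0 + 5/12 = 5/12
H(U) = -[(13/24)·log₂(13/24) + (1/24)·log₂(1/24) + (5/12)·log₂(5/12)]
  = 0.4791 + 0.1910 + 0.5263
  = 1.1964 bits
H(V|U) = -Σ P(U,V)·log₂ P(V|U), where P(V|U) = P(U,V) / P(U)
  (cells with P(U,V) = 0 contribute 0)
  (U=0,V=0): P(V|U) = (13/24)/(13/24) = 1;  -(13/24)·log₂(1) = 0.0000
  (U=1,V=1): P(V|U) = (1/24)/(1/24) = 1;  -(1/24)·log₂(1) = 0.0000
  (U=2,V=2): P(V|U) = (5/12)/(5/12) = 1;  -(5/12)·log₂(1) = 0.0000
H(V|U) = 0.0000 + 0.0000 + 0.0000
  = 0.0000 bits
H(U) + H(V|U) = 1.1964 + 0.0000 = 1.1964 bits

Both sides equal 1.1964 bits, so the chain rule holds ✓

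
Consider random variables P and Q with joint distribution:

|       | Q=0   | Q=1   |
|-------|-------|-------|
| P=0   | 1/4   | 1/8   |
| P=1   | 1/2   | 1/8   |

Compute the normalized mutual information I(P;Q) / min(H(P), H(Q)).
Marginal P(P) (row sums):
  P(P=0) = 1/4 + 1/8 = 3/8
  P(P=1) = 1/2 + 1/8 = 5/8
Marginal P(Q) (column sums):
  P(Q=0) = 1/4 + 1/2 = 3/4
  P(Q=1) = 1/8 + 1/8 = 1/4

H(P) = -[(3/8)·log₂(3/8) + (5/8)·log₂(5/8)]
  = 0.5306 + 0.4238
  = 0.9544 bits
H(Q) = -[(3/4)·log₂(3/4) + (1/4)·log₂(1/4)]
  = 0.3113 + 0.5000
  = 0.8113 bits
H(P,Q) = -[(1/4)·log₂(1/4) + (1/8)·log₂(1/8) + (1/2)·log₂(1/2) + (1/8)·log₂(1/8)]
  = 0.5000 + 0.3750 + 0.5000 + 0.3750
  = 1.7500 bits

I(P;Q) = H(P) + H(Q) - H(P,Q)
  = 0.9544 + 0.8113 - 1.7500
  = 0.0157 bits

min(H(P), H(Q)) = min(0.9544, 0.8113) = 0.8113 bits
Normalized MI = 0.0157 / 0.8113 = 0.0194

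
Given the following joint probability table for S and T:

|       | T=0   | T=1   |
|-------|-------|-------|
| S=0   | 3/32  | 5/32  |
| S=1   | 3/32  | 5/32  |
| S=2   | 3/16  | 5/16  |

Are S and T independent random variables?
Marginal P(S) (row sums):
  P(S=0) = 3/32 + 5/32 = 1/4
  P(S=1) = 3/32 + 5/32 = 1/4
  P(S=2) = 3/16 + 5/16 = 1/2
Marginal P(T) (column sums):
  P(T=0) = 3/32 + 3/32 + 3/16 = 3/8
  P(T=1) = 5/32 + 5/32 + 5/16 = 5/8

S and T are independent iff P(S=i,T=j) = P(S=i)·P(T=j) for every cell.
  P(S=0)·P(T=0) = 1/4 × 3/8 = 3/32 = P(S=0,T=0) ✓
  P(S=0)·P(T=1) = 1/4 × 5/8 = 5/32 = P(S=0,T=1) ✓
  P(S=1)·P(T=0) = 1/4 × 3/8 = 3/32 = P(S=1,T=0) ✓
  P(S=1)·P(T=1) = 1/4 × 5/8 = 5/32 = P(S=1,T=1) ✓
  P(S=2)·P(T=0) = 1/2 × 3/8 = 3/16 = P(S=2,T=0) ✓
  P(S=2)·P(T=1) = 1/2 × 5/8 = 5/16 = P(S=2,T=1) ✓

Yes, S and T are independent: every cell factors, so I(S;T) = 0 bits.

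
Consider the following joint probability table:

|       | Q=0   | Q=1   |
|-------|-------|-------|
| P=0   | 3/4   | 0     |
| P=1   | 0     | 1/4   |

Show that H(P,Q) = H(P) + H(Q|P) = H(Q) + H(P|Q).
Marginal P(P) (row sums):
  P(P=0) = 3/4 + 0 = 3/4
  P(P=1) = 0 + 1/4 = 1/4
Marginal P(Q) (column sums):
  P(Q=0) = 3/4 + 0 = 3/4
  P(Q=1) = 0 + 1/4 = 1/4

Decomposition 1: H(P) + H(Q|P)
H(P) = -[(3/4)·log₂(3/4) + (1/4)·log₂(1/4)]
  = 0.3113 + 0.5000
  = 0.8113 bits
H(Q|P) = -Σ P(P,Q)·log₂ P(Q|P), where P(Q|P) = P(P,Q) / P(P)
  (cells with P(P,Q) = 0 contribute 0)
  (P=0,Q=0): P(Q|P) = (3/4)/(3/4) = 1;  -(3/4)·log₂(1) = 0.0000
  (P=1,Q=1): P(Q|P) = (1/4)/(1/4) = 1;  -(1/4)·log₂(1) = 0.0000
H(Q|P) = 0.0000 + 0.0000
  = 0.0000 bits
H(P) + H(Q|P) = 0.8113 + 0.0000 = 0.8113 bits

Decomposition 2: H(Q) + H(P|Q)
H(Q) = -[(3/4)·log₂(3/4) + (1/4)·log₂(1/4)]
  = 0.3113 + 0.5000
  = 0.8113 bits
H(P|Q) = -Σ P(P,Q)·log₂ P(P|Q), where P(P|Q) = P(P,Q) / P(Q)
  (cells with P(P,Q) = 0 contribute 0)
  (P=0,Q=0): P(P|Q) = (3/4)/(3/4) = 1;  -(3/4)·log₂(1) = 0.0000
  (P=1,Q=1): P(P|Q) = (1/4)/(1/4) = 1;  -(1/4)·log₂(1) = 0.0000
H(P|Q) = 0.0000 + 0.0000
  = 0.0000 bits
H(Q) + H(P|Q) = 0.8113 + 0.0000 = 0.8113 bits

Direct computation of the joint entropy:
H(P,Q) = -[(3/4)·log₂(3/4) + (1/4)·log₂(1/4)]
  = 0.3113 + 0.5000
  = 0.8113 bits

All three agree: H(P,Q) = 0.8113 bits ✓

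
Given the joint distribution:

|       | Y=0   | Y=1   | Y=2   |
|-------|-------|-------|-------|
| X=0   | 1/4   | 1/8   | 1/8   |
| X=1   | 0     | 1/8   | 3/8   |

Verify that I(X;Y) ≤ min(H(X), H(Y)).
Marginal P(X) (row sums):
  P(X=0) = 1/4 + 1/8 + 1/8 = 1/2
  P(X=1) = 0 + 1/8 + 3/8 = 1/2
Marginal P(Y) (column sums):
  P(Y=0) = 1/4 + 0 = 1/4
  P(Y=1) = 1/8 + 1/8 = 1/4
  P(Y=2) = 1/8 + 3/8 = 1/2

H(X) = -[(1/2)·log₂(1/2) + (1/2)·log₂(1/2)]
  = 0.5000 + 0.5000
  = 1.0000 bits
H(Y) = -[(1/4)·log₂(1/4) + (1/4)·log₂(1/4) + (1/2)·log₂(1/2)]
  = 0.5000 + 0.5000 + 0.5000
  = 1.5000 bits
H(X,Y) = -[(1/4)·log₂(1/4) + (1/8)·log₂(1/8) + (1/8)·log₂(1/8) + (1/8)·log₂(1/8) + (3/8)·log₂(3/8)]
  = 0.5000 + 0.3750 + 0.3750 + 0.3750 + 0.5306
  = 2.1556 bits

I(X;Y) = H(X) + H(Y) - H(X,Y)
  = 1.0000 + 1.5000 - 2.1556
  = 0.3444 bits

min(H(X), H(Y)) = min(1.0000, 1.5000) = 1.0000 bits
Since 0.3444 ≤ 1.0000, the bound is satisfied ✓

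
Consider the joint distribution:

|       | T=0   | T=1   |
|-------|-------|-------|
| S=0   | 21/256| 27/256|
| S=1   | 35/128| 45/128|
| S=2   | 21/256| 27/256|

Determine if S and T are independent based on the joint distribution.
Marginal P(S) (row sums):
  P(S=0) = 21/256 + 27/256 = 3/16
  P(S=1) = 35/128 + 45/128 = 5/8
  P(S=2) = 21/256 + 27/256 = 3/16
Marginal P(T) (column sums):
  P(T=0) = 21/256 + 35/128 + 21/256 = 7/16
  P(T=1) = 27/256 + 45/128 + 27/256 = 9/16

S and T are independent iff P(S=i,T=j) = P(S=i)·P(T=j) for every cell.
  P(S=0)·P(T=0) = 3/16 × 7/16 = 21/256 = P(S=0,T=0) ✓
  P(S=0)·P(T=1) = 3/16 × 9/16 = 27/256 = P(S=0,T=1) ✓
  P(S=1)·P(T=0) = 5/8 × 7/16 = 35/128 = P(S=1,T=0) ✓
  P(S=1)·P(T=1) = 5/8 × 9/16 = 45/128 = P(S=1,T=1) ✓
  P(S=2)·P(T=0) = 3/16 × 7/16 = 21/256 = P(S=2,T=0) ✓
  P(S=2)·P(T=1) = 3/16 × 9/16 = 27/256 = P(S=2,T=1) ✓

Yes, S and T are independent: every cell factors, so I(S;T) = 0 bits.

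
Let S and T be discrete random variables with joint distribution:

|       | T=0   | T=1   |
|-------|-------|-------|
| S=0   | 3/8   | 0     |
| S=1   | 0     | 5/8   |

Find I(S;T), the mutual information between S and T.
Marginal P(S) (row sums):
  P(S=0) = 3/8 + 0 = 3/8
  P(S=1) = 0 + 5/8 = 5/8
Marginal P(T) (column sums):
  P(T=0) = 3/8 + 0 = 3/8
  P(T=1) = 0 + 5/8 = 5/8

H(S) = -[(3/8)·log₂(3/8) + (5/8)·log₂(5/8)]
  = 0.5306 + 0.4238
  = 0.9544 bits
H(T) = -[(3/8)·log₂(3/8) + (5/8)·log₂(5/8)]
  = 0.5306 + 0.4238
  = 0.9544 bits
H(S,T) = -[(3/8)·log₂(3/8) + (5/8)·log₂(5/8)]
  = 0.5306 + 0.4238
  = 0.9544 bits

I(S;T) = H(S) + H(T) - H(S,T)
  = 0.9544 + 0.9544 - 0.9544
  = 0.9544 bits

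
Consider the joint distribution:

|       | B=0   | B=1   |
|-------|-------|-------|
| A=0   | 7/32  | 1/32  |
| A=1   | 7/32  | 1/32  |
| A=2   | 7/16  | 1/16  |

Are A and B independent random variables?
Marginal P(A) (row sums):
  P(A=0) = 7/32 + 1/32 = 1/4
  P(A=1) = 7/32 + 1/32 = 1/4
  P(A=2) = 7/16 + 1/16 = 1/2
Marginal P(B) (column sums):
  P(B=0) = 7/32 + 7/32 + 7/16 = 7/8
  P(B=1) = 1/32 + 1/32 + 1/16 = 1/8

A and B are independent iff P(A=i,B=j) = P(A=i)·P(B=j) for every cell.
  P(A=0)·P(B=0) = 1/4 × 7/8 = 7/32 = P(A=0,B=0) ✓
  P(A=0)·P(B=1) = 1/4 × 1/8 = 1/32 = P(A=0,B=1) ✓
  P(A=1)·P(B=0) = 1/4 × 7/8 = 7/32 = P(A=1,B=0) ✓
  P(A=1)·P(B=1) = 1/4 × 1/8 = 1/32 = P(A=1,B=1) ✓
  P(A=2)·P(B=0) = 1/2 × 7/8 = 7/16 = P(A=2,B=0) ✓
  P(A=2)·P(B=1) = 1/2 × 1/8 = 1/16 = P(A=2,B=1) ✓

Yes, A and B are independent: every cell factors, so I(A;B) = 0 bits.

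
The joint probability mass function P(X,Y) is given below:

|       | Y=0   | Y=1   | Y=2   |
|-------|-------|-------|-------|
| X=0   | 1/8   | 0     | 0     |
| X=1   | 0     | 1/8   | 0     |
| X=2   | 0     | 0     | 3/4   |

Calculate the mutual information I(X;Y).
Marginal P(X) (row sums):
  P(X=0) = 1/8 + 0 + 0 = 1/8
  P(X=1) = 0 + 1/8 + 0 = 1/8
  P(X=2) = 0 + 0 + 3/4 = 3/4
Marginal P(Y) (column sums):
  P(Y=0) = 1/8 + 0 + 0 = 1/8
  P(Y=1) = 0 + 1/8 + 0 = 1/8
  P(Y=2) = 0 + 0 + 3/4 = 3/4

H(X) = -[(1/8)·log₂(1/8) + (1/8)·log₂(1/8) + (3/4)·log₂(3/4)]
  = 0.3750 + 0.3750 + 0.3113
  = 1.0613 bits
H(Y) = -[(1/8)·log₂(1/8) + (1/8)·log₂(1/8) + (3/4)·log₂(3/4)]
  = 0.3750 + 0.3750 + 0.3113
  = 1.0613 bits
H(X,Y) = -[(1/8)·log₂(1/8) + (1/8)·log₂(1/8) + (3/4)·log₂(3/4)]
  = 0.3750 + 0.3750 + 0.3113
  = 1.0613 bits

I(X;Y) = H(X) + H(Y) - H(X,Y)
  = 1.0613 + 1.0613 - 1.0613
  = 1.0613 bits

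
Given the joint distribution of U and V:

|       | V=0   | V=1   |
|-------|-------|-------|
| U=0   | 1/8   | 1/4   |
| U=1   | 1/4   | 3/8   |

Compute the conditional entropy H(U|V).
Marginal P(V) (column sums):
  P(V=0) = 1/8 + 1/4 = 3/8
  P(V=1) = 1/4 + 3/8 = 5/8

H(U|V) = -Σ P(U,V)·log₂ P(U|V), where P(U|V) = P(U,V) / P(V)
  (U=0,V=0): P(U|V) = (1/8)/(3/8) = 1/3;  -(1/8)·log₂(1/3) = 0.1981
  (U=0,V=1): P(U|V) = (1/4)/(5/8) = 2/5;  -(1/4)·log₂(2/5) = 0.3305
  (U=1,V=0): P(U|V) = (1/4)/(3/8) = 2/3;  -(1/4)·log₂(2/3) = 0.1462
  (U=1,V=1): P(U|V) = (3/8)/(5/8) = 3/5;  -(3/8)·log₂(3/5) = 0.2764
H(U|V) = 0.1981 + 0.3305 + 0.1462 + 0.2764
  = 0.9512 bits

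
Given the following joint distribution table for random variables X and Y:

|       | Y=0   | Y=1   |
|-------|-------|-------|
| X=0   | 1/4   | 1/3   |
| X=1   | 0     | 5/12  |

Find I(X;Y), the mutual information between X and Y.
Marginal P(X) (row sums):
  P(X=0) = 1/4 + 1/3 = 7/12
  P(X=1) = 0 + 5/12 = 5/12
Marginal P(Y) (column sums):
  P(Y=0) = 1/4 + 0 = 1/4
  P(Y=1) = 1/3 + 5/12 = 3/4

H(X) = -[(7/12)·log₂(7/12) + (5/12)·log₂(5/12)]
  = 0.4536 + 0.5263
  = 0.9799 bits
H(Y) = -[(1/4)·log₂(1/4) + (3/4)·log₂(3/4)]
  = 0.5000 + 0.3113
  = 0.8113 bits
H(X,Y) = -[(1/4)·log₂(1/4) + (1/3)·log₂(1/3) + (5/12)·log₂(5/12)]
  = 0.5000 + 0.5283 + 0.5263
  = 1.5546 bits

I(X;Y) = H(X) + H(Y) - H(X,Y)
  = 0.9799 + 0.8113 - 1.5546
  = 0.2366 bits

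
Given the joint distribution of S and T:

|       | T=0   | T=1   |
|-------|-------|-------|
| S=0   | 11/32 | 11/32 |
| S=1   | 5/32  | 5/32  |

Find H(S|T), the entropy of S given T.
Marginal P(T) (column sums):
  P(T=0) = 11/32 + 5/32 = 1/2
  P(T=1) = 11/32 + 5/32 = 1/2

H(S|T) = -Σ P(S,T)·log₂ P(S|T), where P(S|T) = P(S,T) / P(T)
  (S=0,T=0): P(S|T) = (11/32)/(1/2) = 11/16;  -(11/32)·log₂(11/16) = 0.1858
  (S=0,T=1): P(S|T) = (11/32)/(1/2) = 11/16;  -(11/32)·log₂(11/16) = 0.1858
  (S=1,T=0): P(S|T) = (5/32)/(1/2) = 5/16;  -(5/32)·log₂(5/16) = 0.2622
  (S=1,T=1): P(S|T) = (5/32)/(1/2) = 5/16;  -(5/32)·log₂(5/16) = 0.2622
H(S|T) = 0.1858 + 0.1858 + 0.2622 + 0.2622
  = 0.8960 bits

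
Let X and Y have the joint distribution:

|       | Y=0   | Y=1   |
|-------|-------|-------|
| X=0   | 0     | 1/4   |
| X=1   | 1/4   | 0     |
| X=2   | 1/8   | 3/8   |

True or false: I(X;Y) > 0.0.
Marginal P(X) (row sums):
  P(X=0) = 0 + 1/4 = 1/4
  P(X=1) = 1/4 + 0 = 1/4
  P(X=2) = 1/8 + 3/8 = 1/2
Marginal P(Y) (column sums):
  P(Y=0) = 0 + 1/4 + 1/8 = 3/8
  P(Y=1) = 1/4 + 0 + 3/8 = 5/8

H(X) = -[(1/4)·log₂(1/4) + (1/4)·log₂(1/4) + (1/2)·log₂(1/2)]
  = 0.5000 + 0.5000 + 0.5000
  = 1.5000 bits
H(Y) = -[(3/8)·log₂(3/8) + (5/8)·log₂(5/8)]
  = 0.5306 + 0.4238
  = 0.9544 bits
H(X,Y) = -[(1/4)·log₂(1/4) + (1/4)·log₂(1/4) + (1/8)·log₂(1/8) + (3/8)·log₂(3/8)]
  = 0.5000 + 0.5000 + 0.3750 + 0.5306
  = 1.9056 bits

I(X;Y) = H(X) + H(Y) - H(X,Y)
  = 1.5000 + 0.9544 - 1.9056
  = 0.5488 bits

True. I(X;Y) = 0.5488 bits, which is > 0.0 bits.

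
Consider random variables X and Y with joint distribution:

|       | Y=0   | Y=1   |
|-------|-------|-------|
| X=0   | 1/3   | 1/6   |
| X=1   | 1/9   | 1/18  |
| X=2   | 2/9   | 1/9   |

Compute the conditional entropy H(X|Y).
Marginal P(Y) (column sums):
  P(Y=0) = 1/3 + 1/9 + 2/9 = 2/3
  P(Y=1) = 1/6 + 1/18 + 1/9 = 1/3

H(X|Y) = -Σ P(X,Y)·log₂ P(X|Y), where P(X|Y) = P(X,Y) / P(Y)
  (X=0,Y=0): P(X|Y) = (1/3)/(2/3) = 1/2;  -(1/3)·log₂(1/2) = 0.3333
  (X=0,Y=1): P(X|Y) = (1/6)/(1/3) = 1/2;  -(1/6)·log₂(1/2) = 0.1667
  (X=1,Y=0): P(X|Y) = (1/9)/(2/3) = 1/6;  -(1/9)·log₂(1/6) = 0.2872
  (X=1,Y=1): P(X|Y) = (1/18)/(1/3) = 1/6;  -(1/18)·log₂(1/6) = 0.1436
  (X=2,Y=0): P(X|Y) = (2/9)/(2/3) = 1/3;  -(2/9)·log₂(1/3) = 0.3522
  (X=2,Y=1): P(X|Y) = (1/9)/(1/3) = 1/3;  -(1/9)·log₂(1/3) = 0.1761
H(X|Y) = 0.3333 + 0.1667 + 0.2872 + 0.1436 + 0.3522 + 0.1761
  = 1.4591 bits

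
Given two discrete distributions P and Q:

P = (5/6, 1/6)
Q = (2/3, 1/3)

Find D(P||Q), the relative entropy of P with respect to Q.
D(P||Q) = Σ P(i) log₂(P(i)/Q(i))
  i=0: (5/6) × log₂((5/6)/(2/3)) = (5/6) × log₂(5/4) = 0.2683
  i=1: (1/6) × log₂((1/6)/(1/3)) = (1/6) × log₂(1/2) = -0.1667
D(P||Q) = 0.2683 - 0.1667
  = 0.1016 bits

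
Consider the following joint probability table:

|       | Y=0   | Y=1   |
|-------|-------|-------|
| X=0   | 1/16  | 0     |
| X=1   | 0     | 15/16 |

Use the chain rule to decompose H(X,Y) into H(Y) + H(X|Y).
By the chain rule: H(X,Y) = H(Y) + H(X|Y)

Marginal P(Y) (column sums):
  P(Y=0) = 1/16 + 0 = 1/16
  P(Y=1) = 0 + 15/16 = 15/16
H(Y) = -[(1/16)·log₂(1/16) + (15/16)·log₂(15/16)]
  = 0.2500 + 0.0873
  = 0.3373 bits
H(X|Y) = -Σ P(X,Y)·log₂ P(X|Y), where P(X|Y) = P(X,Y) / P(Y)
  (cells with P(X,Y) = 0 contribute 0)
  (X=0,Y=0): P(X|Y) = (1/16)/(1/16) = 1;  -(1/16)·log₂(1) = 0.0000
  (X=1,Y=1): P(X|Y) = (15/16)/(15/16) = 1;  -(15/16)·log₂(1) = 0.0000
H(X|Y) = 0.0000 + 0.0000
  = 0.0000 bits

H(X,Y) = H(Y) + H(X|Y) = 0.3373 + 0.0000 = 0.3373 bits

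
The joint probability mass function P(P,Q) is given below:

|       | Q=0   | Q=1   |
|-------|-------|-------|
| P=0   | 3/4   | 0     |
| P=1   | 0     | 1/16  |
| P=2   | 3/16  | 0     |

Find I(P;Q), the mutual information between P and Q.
Marginal P(P) (row sums):
  P(P=0) = 3/4 + 0 = 3/4
  P(P=1) = 0 + 1/16 = 1/16
  P(P=2) = 3/16 + 0 = 3/16
Marginal P(Q) (column sums):
  P(Q=0) = 3/4 + 0 + 3/16 = 15/16
  P(Q=1) = 0 + 1/16 + 0 = 1/16

H(P) = -[(3/4)·log₂(3/4) + (1/16)·log₂(1/16) + (3/16)·log₂(3/16)]
  = 0.3113 + 0.2500 + 0.4528
  = 1.0141 bits
H(Q) = -[(15/16)·log₂(15/16) + (1/16)·log₂(1/16)]
  = 0.0873 + 0.2500
  = 0.3373 bits
H(P,Q) = -[(3/4)·log₂(3/4) + (1/16)·log₂(1/16) + (3/16)·log₂(3/16)]
  = 0.3113 + 0.2500 + 0.4528
  = 1.0141 bits

I(P;Q) = H(P) + H(Q) - H(P,Q)
  = 1.0141 + 0.3373 - 1.0141
  = 0.3373 bits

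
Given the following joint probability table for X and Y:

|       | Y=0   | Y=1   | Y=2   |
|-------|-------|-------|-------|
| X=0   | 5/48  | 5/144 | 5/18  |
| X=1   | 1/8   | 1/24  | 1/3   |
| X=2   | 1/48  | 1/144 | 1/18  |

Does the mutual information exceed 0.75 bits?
Marginal P(X) (row sums):
  P(X=0) = 5/48 + 5/144 + 5/18 = 5/12
  P(X=1) = 1/8 + 1/24 + 1/3 = 1/2
  P(X=2) = 1/48 + 1/144 + 1/18 = 1/12
Marginal P(Y) (column sums):
  P(Y=0) = 5/48 + 1/8 + 1/48 = 1/4
  P(Y=1) = 5/144 + 1/24 + 1/144 = 1/12
  P(Y=2) = 5/18 + 1/3 + 1/18 = 2/3

H(X) = -[(5/12)·log₂(5/12) + (1/2)·log₂(1/2) + (1/12)·log₂(1/12)]
  = 0.5263 + 0.5000 + 0.2987
  = 1.3250 bits
H(Y) = -[(1/4)·log₂(1/4) + (1/12)·log₂(1/12) + (2/3)·log₂(2/3)]
  = 0.5000 + 0.2987 + 0.3900
  = 1.1887 bits
H(X,Y) = -[(5/48)·log₂(5/48) + (5/144)·log₂(5/144) + (5/18)·log₂(5/18) + (1/8)·log₂(1/8) + (1/24)·log₂(1/24) + (1/3)·log₂(1/3) + (1/48)·log₂(1/48) + (1/144)·log₂(1/144) + (1/18)·log₂(1/18)]
  = 0.3399 + 0.1683 + 0.5133 + 0.3750 + 0.1910 + 0.5283 + 0.1164 + 0.0498 + 0.2317
  = 2.5137 bits

I(X;Y) = H(X) + H(Y) - H(X,Y)
  = 1.3250 + 1.1887 - 2.5137
  = 0.0000 bits

No. I(X;Y) = 0.0000 bits, which is ≤ 0.75 bits.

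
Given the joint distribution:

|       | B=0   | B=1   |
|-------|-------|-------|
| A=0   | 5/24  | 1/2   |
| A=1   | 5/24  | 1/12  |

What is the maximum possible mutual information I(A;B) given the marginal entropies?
The upper bound on mutual information is I(A;B) ≤ min(H(A), H(B)).

Marginal P(A) (row sums):
  P(A=0) = 5/24 + 1/2 = 17/24
  P(A=1) = 5/24 + 1/12 = 7/24
Marginal P(B) (column sums):
  P(B=0) = 5/24 + 5/24 = 5/12
  P(B=1) = 1/2 + 1/12 = 7/12

H(A) = -[(17/24)·log₂(17/24) + (7/24)·log₂(7/24)]
  = 0.3524 + 0.5185
  = 0.8709 bits
H(B) = -[(5/12)·log₂(5/12) + (7/12)·log₂(7/12)]
  = 0.5263 + 0.4536
  = 0.9799 bits

Maximum possible I(A;B) = min(0.8709, 0.9799) = 0.8709 bits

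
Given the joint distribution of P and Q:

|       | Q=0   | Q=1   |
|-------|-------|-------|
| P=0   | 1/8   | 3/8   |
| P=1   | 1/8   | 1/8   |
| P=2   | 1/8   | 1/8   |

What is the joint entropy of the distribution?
H(P,Q) = -Σ P(P,Q) log₂ P(P,Q), summed over the non-zero cells:
H(P,Q) = -[(1/8)·log₂(1/8) + (3/8)·log₂(3/8) + (1/8)·log₂(1/8) + (1/8)·log₂(1/8) + (1/8)·log₂(1/8) + (1/8)·log₂(1/8)]
  = 0.3750 + 0.5306 + 0.3750 + 0.3750 + 0.3750 + 0.3750
  = 2.4056 bits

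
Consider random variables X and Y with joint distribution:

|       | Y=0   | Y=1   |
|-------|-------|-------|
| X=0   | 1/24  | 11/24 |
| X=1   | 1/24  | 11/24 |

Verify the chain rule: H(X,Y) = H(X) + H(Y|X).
Left side:
H(X,Y) = -[(1/24)·log₂(1/24) + (11/24)·log₂(11/24) + (1/24)·log₂(1/24) + (11/24)·log₂(11/24)]
  = 0.1910 + 0.5159 + 0.1910 + 0.5159
  = 1.4138 bits

Right side:
Marginal P(X) (row sums):
  P(X=0) = 1/24 + 11/24 = 1/2
  P(X=1) = 1/24 + 11/24 = 1/2
H(X) = -[(1/2)·log₂(1/2) + (1/2)·log₂(1/2)]
  = 0.5000 + 0.5000
  = 1.0000 bits
H(Y|X) = -Σ P(X,Y)·log₂ P(Y|X), where P(Y|X) = P(X,Y) / P(X)
  (X=0,Y=0): P(Y|X) = (1/24)/(1/2) = 1/12;  -(1/24)·log₂(1/12) = 0.1494
  (X=0,Y=1): P(Y|X) = (11/24)/(1/2) = 11/12;  -(11/24)·log₂(11/12) = 0.0575
  (X=1,Y=0): P(Y|X) = (1/24)/(1/2) = 1/12;  -(1/24)·log₂(1/12) = 0.1494
  (X=1,Y=1): P(Y|X) = (11/24)/(1/2) = 11/12;  -(11/24)·log₂(11/12) = 0.0575
H(Y|X) = 0.1494 + 0.0575 + 0.1494 + 0.0575
  = 0.4138 bits
H(X) + H(Y|X) = 1.0000 + 0.4138 = 1.4138 bits

Both sides equal 1.4138 bits, so the chain rule holds ✓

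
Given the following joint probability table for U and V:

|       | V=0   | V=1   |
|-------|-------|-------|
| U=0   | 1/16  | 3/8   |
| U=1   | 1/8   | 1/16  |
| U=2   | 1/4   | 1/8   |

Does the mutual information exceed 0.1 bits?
Marginal P(U) (row sums):
  P(U=0) = 1/16 + 3/8 = 7/16
  P(U=1) = 1/8 + 1/16 = 3/16
  P(U=2) = 1/4 + 1/8 = 3/8
Marginal P(V) (column sums):
  P(V=0) = 1/16 + 1/8 + 1/4 = 7/16
  P(V=1) = 3/8 + 1/16 + 1/8 = 9/16

H(U) = -[(7/16)·log₂(7/16) + (3/16)·log₂(3/16) + (3/8)·log₂(3/8)]
  = 0.5218 + 0.4528 + 0.5306
  = 1.5052 bits
H(V) = -[(7/16)·log₂(7/16) + (9/16)·log₂(9/16)]
  = 0.5218 + 0.4669
  = 0.9887 bits
H(U,V) = -[(1/16)·log₂(1/16) + (3/8)·log₂(3/8) + (1/8)·log₂(1/8) + (1/16)·log₂(1/16) + (1/4)·log₂(1/4) + (1/8)·log₂(1/8)]
  = 0.2500 + 0.5306 + 0.3750 + 0.2500 + 0.5000 + 0.3750
  = 2.2806 bits

I(U;V) = H(U) + H(V) - H(U,V)
  = 1.5052 + 0.9887 - 2.2806
  = 0.2133 bits

Yes. I(U;V) = 0.2133 bits, which is > 0.1 bits.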